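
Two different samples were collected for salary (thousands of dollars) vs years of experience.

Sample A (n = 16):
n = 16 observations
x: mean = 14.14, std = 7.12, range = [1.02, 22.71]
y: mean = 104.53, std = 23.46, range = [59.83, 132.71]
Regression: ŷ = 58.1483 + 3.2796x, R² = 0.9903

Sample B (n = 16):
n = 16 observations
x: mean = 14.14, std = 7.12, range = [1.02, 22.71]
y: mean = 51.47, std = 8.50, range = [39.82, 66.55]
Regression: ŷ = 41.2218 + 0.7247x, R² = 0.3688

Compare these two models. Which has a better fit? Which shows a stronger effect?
Model A has the better fit (R² = 0.9903 vs 0.3688). Model A shows the stronger effect (|β₁| = 3.2796 vs 0.7247).

Model Comparison:

Goodness of fit (R²):
- Model A: R² = 0.9903 → 99.03% of variance in salary explained
- Model B: R² = 0.3688 → 36.88% of variance in salary explained
- 0.9903 > 0.3688 → Model A has the better fit

Which has the larger per-year effect? (|β₁|)
- Model A: β₁ = 3.2796 → predicted salary rises 3.2796 thousand dollars per additional year of experience
- Model B: β₁ = 0.7247 → predicted salary rises 0.7247 thousand dollars per additional year of experience
- |3.2796| > |0.7247| → Model A shows the stronger marginal effect

Notes:
- A steeper slope doesn't make a better model if the scatter around the line is large.
- R² measures how tightly points cluster around the line; β₁ measures how steep the line is — they answer different questions.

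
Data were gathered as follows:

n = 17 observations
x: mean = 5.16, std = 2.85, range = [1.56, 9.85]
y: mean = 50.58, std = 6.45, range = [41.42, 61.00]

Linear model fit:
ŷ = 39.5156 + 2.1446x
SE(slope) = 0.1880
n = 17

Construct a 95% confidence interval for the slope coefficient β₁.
The 95% CI for β₁ is (1.7439, 2.5453)

Confidence interval for the slope:

The 95% CI for β₁ is: β̂₁ ± t*(α/2, n-2) × SE(β̂₁)

Step 1: Find critical t-value
- Confidence level = 0.95
- Degrees of freedom = n - 2 = 17 - 2 = 15
- t*(α/2, 15) = 2.1314

Step 2: Calculate margin of error
Margin = 2.1314 × 0.1880 = 0.4007

Step 3: Construct interval
CI = 2.1446 ± 0.4007
CI = (1.7439, 2.5453)

Interpretation: each one-unit increase in x is associated with a change in mean y of between 1.7439 and 2.5453, with 95% confidence.
The interval does not include 0, suggesting a significant linear relationship.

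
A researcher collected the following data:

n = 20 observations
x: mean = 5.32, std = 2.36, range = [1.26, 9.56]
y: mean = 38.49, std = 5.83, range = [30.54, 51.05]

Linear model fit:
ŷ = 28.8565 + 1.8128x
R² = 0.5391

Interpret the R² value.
R² = 0.5391 means 53.91% of the variation in y is explained by the linear relationship with x. This indicates a moderate fit.

R² = 1 − SS_res/SS_tot compares the residual scatter to the total scatter of y about its mean.

Here R² = 0.5391:
- Explained: 53.91% of the variation in y
- Unexplained (residual): 100% − 53.91% = 46.09%
- Rule of thumb (below 0.3 weak; 0.3 to below 0.7 moderate; 0.7 and above strong) → moderate

Note: R² says nothing about causation, and a high R² does not by itself mean the linear form is appropriate — check the residuals.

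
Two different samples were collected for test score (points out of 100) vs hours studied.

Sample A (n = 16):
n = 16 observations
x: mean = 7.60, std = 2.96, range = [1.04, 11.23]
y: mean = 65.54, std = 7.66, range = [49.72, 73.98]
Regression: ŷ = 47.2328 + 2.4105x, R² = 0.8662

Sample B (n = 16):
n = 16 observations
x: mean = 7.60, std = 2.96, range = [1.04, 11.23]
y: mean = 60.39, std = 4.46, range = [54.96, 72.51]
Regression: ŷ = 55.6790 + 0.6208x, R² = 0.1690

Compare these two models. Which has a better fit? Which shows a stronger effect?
Model A has the better fit (R² = 0.8662 vs 0.1690). Model A shows the stronger effect (|β₁| = 2.4105 vs 0.6208).

Model Comparison:

Which explains more variance? (R²)
- Model A: R² = 0.8662 → 86.62% of variance in test score explained
- Model B: R² = 0.1690 → 16.90% of variance in test score explained
- 0.8662 > 0.1690 → Model A has the better fit

Effect size (slope magnitude):
- Model A: β₁ = 2.4105 → predicted test score rises 2.4105 points per additional hour of study time
- Model B: β₁ = 0.6208 → predicted test score rises 0.6208 points per additional hour of study time
- |2.4105| > |0.6208| → Model A shows the stronger marginal effect

Note: A steeper slope doesn't make a better model if the scatter around the line is large.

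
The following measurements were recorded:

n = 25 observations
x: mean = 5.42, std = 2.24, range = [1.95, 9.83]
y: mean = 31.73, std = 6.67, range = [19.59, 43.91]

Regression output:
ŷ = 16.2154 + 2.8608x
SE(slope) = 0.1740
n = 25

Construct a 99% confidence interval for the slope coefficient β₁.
The 99% CI for β₁ is (2.3723, 3.3493)

Confidence interval for the slope:

The 99% CI for β₁ is: β̂₁ ± t*(α/2, n-2) × SE(β̂₁)

Step 1: Find critical t-value
- Confidence level = 0.99
- Degrees of freedom = n - 2 = 25 - 2 = 23
- t*(α/2, 23) = 2.8073

Step 2: Calculate margin of error
Margin = 2.8073 × 0.1740 = 0.4885

Step 3: Construct interval
CI = 2.8608 ± 0.4885
CI = (2.3723, 3.3493)

Interpretation: We are 99% confident that the true slope β₁ lies between 2.3723 and 3.3493.
Since 0 is outside the interval, a two-sided test at α = 0.01 would reject H₀: β₁ = 0.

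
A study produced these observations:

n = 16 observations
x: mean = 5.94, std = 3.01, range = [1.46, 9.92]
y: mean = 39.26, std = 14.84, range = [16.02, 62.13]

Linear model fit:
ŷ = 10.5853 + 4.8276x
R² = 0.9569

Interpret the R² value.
R² = 0.9569 means 95.69% of the variation in y is explained by the linear relationship with x. This indicates a strong fit.

The coefficient of determination R² is the fraction of the total variation in y that the fitted line accounts for.

Here R² = 0.9569:
- Explained: 95.69% of the variation in y
- Unexplained (residual): 100% − 95.69% = 4.31%
- Rule of thumb (below 0.3 weak; 0.3 to below 0.7 moderate; 0.7 and above strong) → strong

Calculation: R² = 1 − (SS_res / SS_tot), where SS_res is the sum of squared residuals and SS_tot the total sum of squares.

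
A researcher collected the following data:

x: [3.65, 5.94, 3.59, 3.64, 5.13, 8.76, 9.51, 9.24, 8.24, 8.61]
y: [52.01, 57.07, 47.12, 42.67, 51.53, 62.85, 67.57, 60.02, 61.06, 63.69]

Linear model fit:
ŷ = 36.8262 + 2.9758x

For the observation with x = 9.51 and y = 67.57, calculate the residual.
Residual = 2.4439

The residual is the difference between the actual value and the predicted value:

Residual = y - ŷ

Step 1: Calculate predicted value
ŷ = 36.8262 + 2.9758 × 9.51
ŷ = 65.1261

Step 2: Calculate residual
Residual = 67.57 - 65.1261
Residual = 2.4439

Sign check: y > ŷ, so the point is above the line and the fit underestimates here.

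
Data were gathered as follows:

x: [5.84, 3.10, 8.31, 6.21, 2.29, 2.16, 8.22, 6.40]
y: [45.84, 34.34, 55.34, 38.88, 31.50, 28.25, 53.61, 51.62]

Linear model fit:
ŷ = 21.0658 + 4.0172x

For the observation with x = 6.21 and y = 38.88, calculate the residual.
Residual = -7.1326

The residual is the difference between the actual value and the predicted value:

Residual = y - ŷ

Step 1: Calculate predicted value
ŷ = 21.0658 + 4.0172 × 6.21
ŷ = 46.0126

Step 2: Calculate residual
Residual = 38.88 - 46.0126
Residual = -7.1326

The residual is negative, so the observed y = 38.88 sits below the regression line (the line overestimates it by 7.1326).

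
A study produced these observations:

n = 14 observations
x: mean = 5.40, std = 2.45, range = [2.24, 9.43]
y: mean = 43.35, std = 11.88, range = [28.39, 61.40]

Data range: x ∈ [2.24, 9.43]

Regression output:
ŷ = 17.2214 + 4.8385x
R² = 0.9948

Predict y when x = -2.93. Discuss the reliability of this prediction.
ŷ = 3.0446 (extrapolation — x = -2.93 lies outside [2.24, 9.43], so reliability is low).

Prediction calculation:
ŷ = 17.2214 + 4.8385 × (-2.93)
ŷ = 3.0446

Reliability:
- Data range: x ∈ [2.24, 9.43]
- Prediction point: x = -2.93 is 5.17 units below the observed range → this is EXTRAPOLATION, not interpolation

Why that matters here:
- The linear relationship may not hold outside the observed range
- The standard error of prediction grows with (x − x̄)², and x = -2.93 is far from x̄ = 5.40

A defensible statement: 'if the linear trend continued to x = -2.93, y would be about 3.0446' — the premise is untested.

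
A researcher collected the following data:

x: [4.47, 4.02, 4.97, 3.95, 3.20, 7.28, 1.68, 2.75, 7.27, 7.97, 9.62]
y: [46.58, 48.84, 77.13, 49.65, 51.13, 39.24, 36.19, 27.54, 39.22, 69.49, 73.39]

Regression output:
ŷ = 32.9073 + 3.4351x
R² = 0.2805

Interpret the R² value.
About 28.05% of the variability in y is accounted for by the regression on x (R² = 0.2805) — a weak linear fit.

R² (coefficient of determination) measures the proportion of variance in y explained by the regression model.

Here R² = 0.2805:
- Explained: 28.05% of the variation in y
- Unexplained (residual): 100% − 28.05% = 71.95%
- Rule of thumb (below 0.3 weak; 0.3 to below 0.7 moderate; 0.7 and above strong) → weak

Calculation: R² = 1 − (SS_res / SS_tot), where SS_res is the sum of squared residuals and SS_tot the total sum of squares.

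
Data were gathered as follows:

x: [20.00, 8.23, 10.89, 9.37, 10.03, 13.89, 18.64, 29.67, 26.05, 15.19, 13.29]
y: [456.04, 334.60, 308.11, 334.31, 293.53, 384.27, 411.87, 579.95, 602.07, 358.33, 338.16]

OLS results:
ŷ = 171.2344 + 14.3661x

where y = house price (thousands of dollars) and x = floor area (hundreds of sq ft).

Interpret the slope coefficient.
On average, house price is about 14.3661 thousand dollars higher for every extra hundred sq ft of floor area.

β₁ = 14.3661 is the change in predicted house price (thousand dollars) per additional hundred sq ft of floor area.

Interpretation:
- Floor area up by 1 hundred sq ft → predicted house price increases by 14.3661 thousand dollars
- The effect is assumed constant over the observed range of x (linearity)

The intercept β₀ = 171.2344 is the predicted house price when floor area = 0; since the smallest observed x is 8.23, this is an extrapolation and mainly anchors the line.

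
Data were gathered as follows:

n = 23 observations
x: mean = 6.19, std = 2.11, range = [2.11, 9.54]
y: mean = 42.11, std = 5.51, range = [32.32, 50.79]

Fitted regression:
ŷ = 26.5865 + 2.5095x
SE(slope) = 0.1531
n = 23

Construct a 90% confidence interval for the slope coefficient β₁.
The 90% CI for β₁ is (2.2461, 2.7729)

Confidence interval for the slope:

The 90% CI for β₁ is: β̂₁ ± t*(α/2, n-2) × SE(β̂₁)

Step 1: Find critical t-value
- Confidence level = 0.9
- Degrees of freedom = n - 2 = 23 - 2 = 21
- t*(α/2, 21) = 1.7207

Step 2: Calculate margin of error
Margin = 1.7207 × 0.1531 = 0.2634

Step 3: Construct interval
CI = 2.5095 ± 0.2634
CI = (2.2461, 2.7729)

Interpretation: intervals built this way capture the true β₁ in 90% of repeated samples; here the plausible range for the per-unit effect of x on y is 2.2461 to 2.7729.
Both endpoints are positive, so the data support a genuinely positive slope at this confidence level.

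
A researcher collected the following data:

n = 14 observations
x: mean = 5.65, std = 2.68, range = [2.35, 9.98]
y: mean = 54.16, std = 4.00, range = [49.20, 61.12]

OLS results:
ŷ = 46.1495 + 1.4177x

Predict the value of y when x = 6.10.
ŷ = 54.7975

Plug x = 6.10 into the fitted line:

ŷ = 46.1495 + 1.4177 × 6.10
ŷ = 46.1495 + 8.6480
ŷ = 54.7975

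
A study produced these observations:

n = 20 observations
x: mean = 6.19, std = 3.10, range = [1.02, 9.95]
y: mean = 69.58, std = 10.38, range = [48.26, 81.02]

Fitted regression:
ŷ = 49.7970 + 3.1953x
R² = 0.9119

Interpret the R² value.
R² = 0.9119 means 91.19% of the variation in y is explained by the linear relationship with x. This indicates a strong fit.

The coefficient of determination R² is the fraction of the total variation in y that the fitted line accounts for.

Here R² = 0.9119:
- Explained: 91.19% of the variation in y
- Unexplained (residual): 100% − 91.19% = 8.81%
- Rule of thumb (below 0.3 weak; 0.3 to below 0.7 moderate; 0.7 and above strong) → strong

Note: R² never decreases when predictors are added, so it should not be used alone to compare models of different size.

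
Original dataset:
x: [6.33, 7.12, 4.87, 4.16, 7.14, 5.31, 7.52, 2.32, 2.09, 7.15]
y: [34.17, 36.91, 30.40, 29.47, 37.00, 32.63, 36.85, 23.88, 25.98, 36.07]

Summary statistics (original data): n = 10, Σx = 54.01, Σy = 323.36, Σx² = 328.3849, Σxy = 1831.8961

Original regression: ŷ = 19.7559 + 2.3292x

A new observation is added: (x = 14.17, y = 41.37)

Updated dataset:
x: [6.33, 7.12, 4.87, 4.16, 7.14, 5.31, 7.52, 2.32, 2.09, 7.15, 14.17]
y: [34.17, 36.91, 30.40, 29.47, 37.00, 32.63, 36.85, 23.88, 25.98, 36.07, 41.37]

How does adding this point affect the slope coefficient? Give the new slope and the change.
Adding the point moves β₁ from 2.3292 to 1.4772, i.e. it decreases by 0.8520 (-36.6%).

x = 14.17 lies well outside the original x-range [2.09, 7.52] (x̄ ≈ 5.40), so this observation has high leverage and can move the slope substantially.

Step 1: Update the sums with the new point (n goes from 10 to 11)
Σx  = 54.01 + 14.17 = 68.18
Σy  = 323.36 + 41.37 = 364.73
Σx² = 328.3849 + 14.17² = 328.3849 + 200.7889 = 529.1738
Σxy = 1831.8961 + 14.17×41.37 = 1831.8961 + 586.2129 = 2418.1090

Step 2: Recompute the slope with b₁ = (nΣxy − ΣxΣy) / (nΣx² − (Σx)²)
Numerator   = 11×2418.1090 − 68.18×364.73 = 26599.1990 − 24867.2914 = 1731.9076
Denominator = 11×529.1738 − 68.18² = 5820.9118 − 4648.5124 = 1172.3994
b₁(new) = 1731.9076 / 1172.3994 = 1.4772

(Same formula on the original sums: (10×1831.8961 − 54.01×323.36) / (10×328.3849 − 54.01²) = 854.2874 / 366.7689 = 2.3292, matching the given fit.)

Step 3: Change in slope
Δβ₁ = 1.4772 − 2.3292 = -0.8520
Relative change = -0.8520 / 2.3292 × 100% = -36.6%
→ the slope decreases when the point is added.

A high-leverage point only changes the slope if it is off the original line; here y = 41.37 is below the original trend, so the slope decreases.
In practice: check such a point for data-entry or measurement error.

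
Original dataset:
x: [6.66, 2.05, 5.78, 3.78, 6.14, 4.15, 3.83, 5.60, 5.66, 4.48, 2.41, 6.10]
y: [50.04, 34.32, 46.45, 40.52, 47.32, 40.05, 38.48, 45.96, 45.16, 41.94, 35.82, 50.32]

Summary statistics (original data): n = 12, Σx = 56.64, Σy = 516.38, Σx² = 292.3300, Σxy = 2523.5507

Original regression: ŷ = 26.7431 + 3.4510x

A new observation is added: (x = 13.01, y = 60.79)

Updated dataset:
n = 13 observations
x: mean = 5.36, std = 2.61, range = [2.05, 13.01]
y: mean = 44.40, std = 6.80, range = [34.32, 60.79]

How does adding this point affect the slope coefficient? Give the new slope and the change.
Adding the point moves β₁ from 3.4510 to 2.5120, i.e. it decreases by 0.9390 (-27.2%).

The new point has HIGH LEVERAGE: x = 13.01 is far from the original mean x̄ = 56.64/12 ≈ 4.72 (original range [2.05, 6.66]).

Step 1: Update the sums with the new point (n goes from 12 to 13)
Σx  = 56.64 + 13.01 = 69.65
Σy  = 516.38 + 60.79 = 577.17
Σx² = 292.3300 + 13.01² = 292.3300 + 169.2601 = 461.5901
Σxy = 2523.5507 + 13.01×60.79 = 2523.5507 + 790.8779 = 3314.4286

Step 2: Recompute the slope with b₁ = (nΣxy − ΣxΣy) / (nΣx² − (Σx)²)
Numerator   = 13×3314.4286 − 69.65×577.17 = 43087.5718 − 40199.8905 = 2887.6813
Denominator = 13×461.5901 − 69.65² = 6000.6713 − 4851.1225 = 1149.5488
b₁(new) = 2887.6813 / 1149.5488 = 2.5120

(Same formula on the original sums: (12×2523.5507 − 56.64×516.38) / (12×292.3300 − 56.64²) = 1034.8452 / 299.8704 = 3.4510, matching the given fit.)

Step 3: Change in slope
Δβ₁ = 2.5120 − 3.4510 = -0.9390
Relative change = -0.9390 / 3.4510 × 100% = -27.2%
→ the slope decreases when the point is added.

A high-leverage point only changes the slope if it is off the original line; here y = 60.79 is below the original trend, so the slope decreases.
In practice: refit with and without it and report both if conclusions differ.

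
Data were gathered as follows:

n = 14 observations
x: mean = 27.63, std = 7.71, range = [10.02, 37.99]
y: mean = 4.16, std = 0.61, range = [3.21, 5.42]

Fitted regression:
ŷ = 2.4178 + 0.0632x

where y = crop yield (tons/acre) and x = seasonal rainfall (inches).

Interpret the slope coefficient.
An increase of one inch in rainfall is associated with a 0.0632 tons/acre increase in predicted crop yield.

β₁ = 0.0632 is the change in predicted crop yield (tons/acre) per additional inch of rainfall.

Interpretation:
- Rainfall up by 1 inch → predicted crop yield increases by 0.0632 tons/acre
- This is a linear approximation: the same per-unit change is assumed across the whole observed x range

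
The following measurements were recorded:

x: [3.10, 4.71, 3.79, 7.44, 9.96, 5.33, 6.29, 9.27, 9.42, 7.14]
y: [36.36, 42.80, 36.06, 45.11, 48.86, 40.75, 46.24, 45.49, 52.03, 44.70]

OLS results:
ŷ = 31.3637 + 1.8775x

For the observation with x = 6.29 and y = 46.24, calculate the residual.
Residual = 3.0668

The residual is the difference between the actual value and the predicted value:

Residual = y - ŷ

Step 1: Calculate predicted value
ŷ = 31.3637 + 1.8775 × 6.29
ŷ = 43.1732

Step 2: Calculate residual
Residual = 46.24 - 43.1732
Residual = 3.0668

Interpretation: the model underestimates the actual value by 3.0668 at this point (positive residual → observation lies above the fitted line).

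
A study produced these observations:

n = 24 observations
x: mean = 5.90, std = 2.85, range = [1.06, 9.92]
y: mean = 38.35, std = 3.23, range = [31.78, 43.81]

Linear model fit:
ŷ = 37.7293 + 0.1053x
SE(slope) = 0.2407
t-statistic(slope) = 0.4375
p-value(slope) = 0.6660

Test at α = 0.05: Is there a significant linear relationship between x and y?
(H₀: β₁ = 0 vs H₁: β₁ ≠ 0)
p-value = 0.6660 ≥ α = 0.05, so we fail to reject H₀. The relationship is not significant.

Hypothesis test for the slope coefficient:

H₀: β₁ = 0 (no linear relationship)
H₁: β₁ ≠ 0 (linear relationship exists)

Test statistic: t = β̂₁ / SE(β̂₁) = 0.1053 / 0.2407 = 0.4375

With df = 22, the two-sided p-value for |t| = 0.4375 is 0.6660.

Decision rule: reject H₀ if p-value < α.
p-value = 0.6660 ≥ α = 0.05 → fail to reject H₀.

Conclusion: the linear association between x and y is not significant at the 5% level.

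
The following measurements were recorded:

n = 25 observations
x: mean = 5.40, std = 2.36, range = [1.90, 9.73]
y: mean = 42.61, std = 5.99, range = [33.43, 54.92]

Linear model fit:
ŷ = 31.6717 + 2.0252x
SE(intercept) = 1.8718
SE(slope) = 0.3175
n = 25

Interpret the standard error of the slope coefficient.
The slope 2.0252 is pinned down to within about ±0.3175 (one SE) by these data — relative uncertainty 15.7%, i.e. precise.

SE(β̂₁) = s / √Sxx, where s is the residual standard deviation and Sxx = Σ(x − x̄)². It is the yardstick for how far β̂₁ = 2.0252 could plausibly be from the true slope.

Relative precision:
- SE / |β̂₁| = 0.3175 / 2.0252 = 15.7%
- Rule of thumb (under 20%: precise; 20% to under 50%: moderately precise; 50% or more: imprecise) → precise

Rough 95% range (±2 SE): 2.0252 ± 0.6350 → (1.3902, 2.6602).

What drives SE(β̂₁): larger n (here n = 25) → smaller SE.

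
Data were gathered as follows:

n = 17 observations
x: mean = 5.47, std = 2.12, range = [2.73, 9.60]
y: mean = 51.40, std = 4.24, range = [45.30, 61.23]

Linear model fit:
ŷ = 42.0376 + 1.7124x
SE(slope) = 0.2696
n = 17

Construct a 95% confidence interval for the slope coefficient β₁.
The 95% CI for β₁ is (1.1378, 2.2870)

Confidence interval for the slope:

The 95% CI for β₁ is: β̂₁ ± t*(α/2, n-2) × SE(β̂₁)

Step 1: Find critical t-value
- Confidence level = 0.95
- Degrees of freedom = n - 2 = 17 - 2 = 15
- t*(α/2, 15) = 2.1314

Step 2: Calculate margin of error
Margin = 2.1314 × 0.2696 = 0.5746

Step 3: Construct interval
CI = 1.7124 ± 0.5746
CI = (1.1378, 2.2870)

Interpretation: We are 95% confident that the true slope β₁ lies between 1.1378 and 2.2870.
Both endpoints are positive, so the data support a genuinely positive slope at this confidence level.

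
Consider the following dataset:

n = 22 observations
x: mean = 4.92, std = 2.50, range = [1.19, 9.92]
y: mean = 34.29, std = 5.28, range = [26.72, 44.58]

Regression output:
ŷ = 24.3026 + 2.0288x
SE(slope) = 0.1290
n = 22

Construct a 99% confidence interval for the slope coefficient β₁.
The 99% CI for β₁ is (1.6618, 2.3958)

Confidence interval for the slope:

The 99% CI for β₁ is: β̂₁ ± t*(α/2, n-2) × SE(β̂₁)

Step 1: Find critical t-value
- Confidence level = 0.99
- Degrees of freedom = n - 2 = 22 - 2 = 20
- t*(α/2, 20) = 2.8453

Step 2: Calculate margin of error
Margin = 2.8453 × 0.1290 = 0.3670

Step 3: Construct interval
CI = 2.0288 ± 0.3670
CI = (1.6618, 2.3958)

Interpretation: We are 99% confident that the true slope β₁ lies between 1.6618 and 2.3958.
The interval does not include 0, suggesting a significant linear relationship.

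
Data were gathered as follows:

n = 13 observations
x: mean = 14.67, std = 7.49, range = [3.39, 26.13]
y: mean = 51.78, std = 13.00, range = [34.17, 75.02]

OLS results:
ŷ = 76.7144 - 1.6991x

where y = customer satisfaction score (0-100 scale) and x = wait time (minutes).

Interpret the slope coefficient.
On average, satisfaction score is about 1.6991 points lower for every extra minute of wait time.

β₁ = -1.6991 is the change in predicted satisfaction score (points) per additional minute of wait time.

Interpretation:
- Wait time up by 1 minute → predicted satisfaction score decreases by 1.6991 points
- The effect is assumed constant over the observed range of x (linearity)
- The slope describes association in these data, not necessarily a causal effect

The intercept β₀ = 76.7144 is the predicted satisfaction score when wait time = 0; since the smallest observed x is 3.39, this is an extrapolation and mainly anchors the line.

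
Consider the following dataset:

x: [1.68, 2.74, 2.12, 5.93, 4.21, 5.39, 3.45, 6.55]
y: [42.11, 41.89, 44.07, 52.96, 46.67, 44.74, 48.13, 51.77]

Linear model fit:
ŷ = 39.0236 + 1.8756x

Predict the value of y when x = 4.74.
ŷ = 47.9139

To predict y for x = 4.74, substitute into the regression equation:

ŷ = 39.0236 + 1.8756 × 4.74
ŷ = 39.0236 + 8.8903
ŷ = 47.9139

This is the fitted mean response at that x — an individual observation would come with a wider prediction interval.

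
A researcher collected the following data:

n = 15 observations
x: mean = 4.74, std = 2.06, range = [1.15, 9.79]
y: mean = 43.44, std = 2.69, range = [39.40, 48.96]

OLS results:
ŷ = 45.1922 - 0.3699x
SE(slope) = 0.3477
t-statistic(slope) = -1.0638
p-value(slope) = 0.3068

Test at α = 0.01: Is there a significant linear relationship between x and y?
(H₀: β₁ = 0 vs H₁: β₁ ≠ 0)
Fail to reject H₀: p-value = 0.3068 ≥ α = 0.01. The linear relationship is not significant at the 1% level.

Hypothesis test for the slope coefficient:

H₀: β₁ = 0 (no linear relationship)
H₁: β₁ ≠ 0 (linear relationship exists)

Test statistic: t = β̂₁ / SE(β̂₁) = -0.3699 / 0.3477 = -1.0638

With df = 13, the two-sided p-value for |t| = 1.0638 is 0.3068.

Decision rule: reject H₀ if p-value < α.
p-value = 0.3068 ≥ α = 0.01 → fail to reject H₀.

Conclusion: the linear association between x and y is not significant at the 1% level.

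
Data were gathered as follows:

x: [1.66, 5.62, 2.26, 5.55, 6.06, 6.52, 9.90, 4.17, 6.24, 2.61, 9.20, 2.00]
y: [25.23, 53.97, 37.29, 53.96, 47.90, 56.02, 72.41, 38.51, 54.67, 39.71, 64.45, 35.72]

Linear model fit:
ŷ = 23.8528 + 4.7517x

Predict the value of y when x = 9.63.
ŷ = 69.6117

Plug x = 9.63 into the fitted line:

ŷ = 23.8528 + 4.7517 × 9.63
ŷ = 23.8528 + 45.7589
ŷ = 69.6117

This is a point prediction; actual observations scatter around it by roughly the residual standard deviation.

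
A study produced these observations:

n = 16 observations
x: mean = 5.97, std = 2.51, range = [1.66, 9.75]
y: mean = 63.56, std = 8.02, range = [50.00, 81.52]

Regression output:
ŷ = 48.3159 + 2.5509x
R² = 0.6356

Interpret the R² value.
The model explains 63.56% of the variance in y (R² = 0.6356), leaving 36.44% unexplained; the fit is moderate.

R² (coefficient of determination) measures the proportion of variance in y explained by the regression model.

Here R² = 0.6356:
- Explained: 63.56% of the variation in y
- Unexplained (residual): 100% − 63.56% = 36.44%
- Rule of thumb (below 0.3 weak; 0.3 to below 0.7 moderate; 0.7 and above strong) → moderate

Equivalently, for simple linear regression R² = r², so |r| = √0.6356 ≈ 0.7972.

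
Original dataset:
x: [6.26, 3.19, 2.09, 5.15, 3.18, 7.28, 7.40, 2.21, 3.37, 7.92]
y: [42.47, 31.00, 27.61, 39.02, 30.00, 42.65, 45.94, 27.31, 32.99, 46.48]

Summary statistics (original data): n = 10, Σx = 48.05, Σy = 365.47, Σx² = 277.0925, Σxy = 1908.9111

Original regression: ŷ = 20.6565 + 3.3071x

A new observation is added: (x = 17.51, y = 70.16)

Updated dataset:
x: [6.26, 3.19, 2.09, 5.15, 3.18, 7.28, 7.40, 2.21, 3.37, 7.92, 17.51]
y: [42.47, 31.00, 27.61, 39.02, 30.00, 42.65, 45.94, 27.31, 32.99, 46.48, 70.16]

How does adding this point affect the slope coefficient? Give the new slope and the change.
The slope changes from 3.3071 to 2.8041 (change of -0.5030, or -15.2%).

The new point has HIGH LEVERAGE: x = 17.51 is far from the original mean x̄ = 48.05/10 ≈ 4.81 (original range [2.09, 7.92]).

Step 1: Update the sums with the new point (n goes from 10 to 11)
Σx  = 48.05 + 17.51 = 65.56
Σy  = 365.47 + 70.16 = 435.63
Σx² = 277.0925 + 17.51² = 277.0925 + 306.6001 = 583.6926
Σxy = 1908.9111 + 17.51×70.16 = 1908.9111 + 1228.5016 = 3137.4127

Step 2: Recompute the slope with b₁ = (nΣxy − ΣxΣy) / (nΣx² − (Σx)²)
Numerator   = 11×3137.4127 − 65.56×435.63 = 34511.5397 − 28559.9028 = 5951.6369
Denominator = 11×583.6926 − 65.56² = 6420.6186 − 4298.1136 = 2122.5050
b₁(new) = 5951.6369 / 2122.5050 = 2.8041

(Same formula on the original sums: (10×1908.9111 − 48.05×365.47) / (10×277.0925 − 48.05²) = 1528.2775 / 462.1225 = 3.3071, matching the given fit.)

Step 3: Change in slope
Δβ₁ = 2.8041 − 3.3071 = -0.5030
Relative change = -0.5030 / 3.3071 × 100% = -15.2%
→ the slope decreases when the point is added.

Because the point sits below the extension of the original line at a high-leverage x, it tilts the fit down.
In practice: examine leverage (hᵢ) and Cook's distance rather than deleting it automatically; investigate whether it comes from the same population as the rest of the sample.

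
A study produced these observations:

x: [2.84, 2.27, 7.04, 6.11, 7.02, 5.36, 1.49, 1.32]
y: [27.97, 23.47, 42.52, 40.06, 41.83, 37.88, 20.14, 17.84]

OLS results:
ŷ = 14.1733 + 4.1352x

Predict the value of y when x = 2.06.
ŷ = 22.6918

To predict y for x = 2.06, substitute into the regression equation:

ŷ = 14.1733 + 4.1352 × 2.06
ŷ = 14.1733 + 8.5185
ŷ = 22.6918

This is a point prediction; actual observations scatter around it by roughly the residual standard deviation.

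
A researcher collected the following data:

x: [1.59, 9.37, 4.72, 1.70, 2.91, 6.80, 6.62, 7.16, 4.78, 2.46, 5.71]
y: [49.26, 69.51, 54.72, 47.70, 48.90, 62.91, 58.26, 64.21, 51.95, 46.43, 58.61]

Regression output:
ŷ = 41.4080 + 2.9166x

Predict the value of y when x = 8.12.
ŷ = 65.0908

To predict y for x = 8.12, substitute into the regression equation:

ŷ = 41.4080 + 2.9166 × 8.12
ŷ = 41.4080 + 23.6828
ŷ = 65.0908

This is a point prediction; actual observations scatter around it by roughly the residual standard deviation.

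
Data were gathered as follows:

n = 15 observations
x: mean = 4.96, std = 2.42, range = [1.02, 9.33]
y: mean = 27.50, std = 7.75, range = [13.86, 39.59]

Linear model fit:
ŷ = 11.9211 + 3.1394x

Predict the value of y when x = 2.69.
ŷ = 20.3661

x = 2.69 lies inside the observed range [1.02, 9.33], so the fitted equation applies directly:

ŷ = 11.9211 + 3.1394 × 2.69
ŷ = 11.9211 + 8.4450
ŷ = 20.3661

This is a point prediction; actual observations scatter around it by roughly the residual standard deviation.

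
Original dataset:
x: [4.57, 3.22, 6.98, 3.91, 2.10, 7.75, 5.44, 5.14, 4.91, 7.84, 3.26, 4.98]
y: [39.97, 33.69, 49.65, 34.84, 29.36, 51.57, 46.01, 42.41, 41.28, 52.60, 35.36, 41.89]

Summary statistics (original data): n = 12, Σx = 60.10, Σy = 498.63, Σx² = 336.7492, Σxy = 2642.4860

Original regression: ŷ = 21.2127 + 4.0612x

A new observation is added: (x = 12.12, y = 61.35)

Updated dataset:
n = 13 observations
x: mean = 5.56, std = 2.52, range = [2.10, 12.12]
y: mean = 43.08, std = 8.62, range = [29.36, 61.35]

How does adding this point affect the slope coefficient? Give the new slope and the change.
Adding the point moves β₁ from 4.0612 to 3.3378, i.e. it decreases by 0.7234 (-17.8%).

The new point has HIGH LEVERAGE: x = 12.12 is far from the original mean x̄ = 60.10/12 ≈ 5.01 (original range [2.10, 7.84]).

Step 1: Update the sums with the new point (n goes from 12 to 13)
Σx  = 60.10 + 12.12 = 72.22
Σy  = 498.63 + 61.35 = 559.98
Σx² = 336.7492 + 12.12² = 336.7492 + 146.8944 = 483.6436
Σxy = 2642.4860 + 12.12×61.35 = 2642.4860 + 743.5620 = 3386.0480

Step 2: Recompute the slope with b₁ = (nΣxy − ΣxΣy) / (nΣx² − (Σx)²)
Numerator   = 13×3386.0480 − 72.22×559.98 = 44018.6240 − 40441.7556 = 3576.8684
Denominator = 13×483.6436 − 72.22² = 6287.3668 − 5215.7284 = 1071.6384
b₁(new) = 3576.8684 / 1071.6384 = 3.3378

(Same formula on the original sums: (12×2642.4860 − 60.10×498.63) / (12×336.7492 − 60.10²) = 1742.1690 / 428.9804 = 4.0612, matching the given fit.)

Step 3: Change in slope
Δβ₁ = 3.3378 − 4.0612 = -0.7234
Relative change = -0.7234 / 4.0612 × 100% = -17.8%
→ the slope decreases when the point is added.

A high-leverage point only changes the slope if it is off the original line; here y = 61.35 is below the original trend, so the slope decreases.
In practice: investigate whether it comes from the same population as the rest of the sample; examine leverage (hᵢ) and Cook's distance rather than deleting it automatically.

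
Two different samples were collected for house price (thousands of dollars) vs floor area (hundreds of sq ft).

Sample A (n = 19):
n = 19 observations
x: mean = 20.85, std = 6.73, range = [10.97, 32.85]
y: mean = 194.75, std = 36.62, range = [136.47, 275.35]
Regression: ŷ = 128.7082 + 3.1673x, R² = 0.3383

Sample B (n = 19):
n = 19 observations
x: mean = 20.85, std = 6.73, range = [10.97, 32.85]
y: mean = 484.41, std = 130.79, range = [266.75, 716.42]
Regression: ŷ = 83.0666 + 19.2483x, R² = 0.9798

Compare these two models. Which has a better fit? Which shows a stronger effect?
Model B has the better fit (R² = 0.9798 vs 0.3383). Model B shows the stronger effect (|β₁| = 19.2483 vs 3.1673).

Model Comparison:

Goodness of fit (R²):
- Model A: R² = 0.3383 → 33.83% of variance in house price explained
- Model B: R² = 0.9798 → 97.98% of variance in house price explained
- 0.9798 > 0.3383 → Model B has the better fit

Strength of effect — compare |β₁|:
- Model A: β₁ = 3.1673 → predicted house price rises 3.1673 thousand dollars per additional hundred sq ft of floor area
- Model B: β₁ = 19.2483 → predicted house price rises 19.2483 thousand dollars per additional hundred sq ft of floor area
- |3.1673| < |19.2483| → Model B shows the stronger marginal effect

Notes:
- R² measures how tightly points cluster around the line; β₁ measures how steep the line is — they answer different questions.
- The two samples could reflect different populations, time periods, or measurement quality.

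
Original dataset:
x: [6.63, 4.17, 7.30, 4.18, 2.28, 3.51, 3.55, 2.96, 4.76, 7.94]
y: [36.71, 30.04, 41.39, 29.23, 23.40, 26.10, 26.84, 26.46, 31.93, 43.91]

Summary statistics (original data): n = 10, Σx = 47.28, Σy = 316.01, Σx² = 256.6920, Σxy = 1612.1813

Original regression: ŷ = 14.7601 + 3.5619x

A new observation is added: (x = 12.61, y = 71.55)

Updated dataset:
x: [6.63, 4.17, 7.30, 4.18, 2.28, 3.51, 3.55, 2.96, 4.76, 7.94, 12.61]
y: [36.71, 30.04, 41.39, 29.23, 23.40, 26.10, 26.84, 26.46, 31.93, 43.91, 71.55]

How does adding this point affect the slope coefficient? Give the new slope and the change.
Adding the point moves β₁ from 3.5619 to 4.5112, i.e. it increases by 0.9493 (+26.7%).

The new point has HIGH LEVERAGE: x = 12.61 is far from the original mean x̄ = 47.28/10 ≈ 4.73 (original range [2.28, 7.94]).

Step 1: Update the sums with the new point (n goes from 10 to 11)
Σx  = 47.28 + 12.61 = 59.89
Σy  = 316.01 + 71.55 = 387.56
Σx² = 256.6920 + 12.61² = 256.6920 + 159.0121 = 415.7041
Σxy = 1612.1813 + 12.61×71.55 = 1612.1813 + 902.2455 = 2514.4268

Step 2: Recompute the slope with b₁ = (nΣxy − ΣxΣy) / (nΣx² − (Σx)²)
Numerator   = 11×2514.4268 − 59.89×387.56 = 27658.6948 − 23210.9684 = 4447.7264
Denominator = 11×415.7041 − 59.89² = 4572.7451 − 3586.8121 = 985.9330
b₁(new) = 4447.7264 / 985.9330 = 4.5112

(Same formula on the original sums: (10×1612.1813 − 47.28×316.01) / (10×256.6920 − 47.28²) = 1180.8602 / 331.5216 = 3.5619, matching the given fit.)

Step 3: Change in slope
Δβ₁ = 4.5112 − 3.5619 = +0.9493
Relative change = +0.9493 / 3.5619 × 100% = +26.7%
→ the slope increases when the point is added.

A high-leverage point only changes the slope if it is off the original line; here y = 71.55 is above the original trend, so the slope increases.
In practice: investigate whether it comes from the same population as the rest of the sample; examine leverage (hᵢ) and Cook's distance rather than deleting it automatically.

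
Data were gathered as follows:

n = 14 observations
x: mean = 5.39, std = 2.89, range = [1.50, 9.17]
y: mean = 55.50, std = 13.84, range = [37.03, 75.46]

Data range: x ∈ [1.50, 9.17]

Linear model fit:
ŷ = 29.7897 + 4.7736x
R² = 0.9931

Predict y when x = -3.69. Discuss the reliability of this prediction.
ŷ = 12.1751, but this is extrapolation (below the data range [1.50, 9.17]) and may be unreliable.

Prediction calculation:
ŷ = 29.7897 + 4.7736 × (-3.69)
ŷ = 12.1751

Reliability:
- Data range: x ∈ [1.50, 9.17]
- Prediction point: x = -3.69 is 5.19 units below the observed range → this is EXTRAPOLATION, not interpolation

Why that matters here:
- R² describes fit only over the sampled x values; it says nothing about behaviour beyond them
- The linear relationship may not hold outside the observed range
- The standard error of prediction grows with (x − x̄)², and x = -3.69 is far from x̄ = 5.39

A defensible statement: 'if the linear trend continued to x = -3.69, y would be about 12.1751' — the premise is untested.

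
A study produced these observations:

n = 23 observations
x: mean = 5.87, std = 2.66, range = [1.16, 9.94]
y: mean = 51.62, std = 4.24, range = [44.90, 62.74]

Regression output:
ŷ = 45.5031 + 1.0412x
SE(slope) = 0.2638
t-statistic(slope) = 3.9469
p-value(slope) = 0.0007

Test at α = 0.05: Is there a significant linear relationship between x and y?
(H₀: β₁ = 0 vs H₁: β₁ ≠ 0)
p-value = 0.0007 < α = 0.05, so we reject H₀. The relationship is significant.

Hypothesis test for the slope coefficient:

H₀: β₁ = 0 (no linear relationship)
H₁: β₁ ≠ 0 (linear relationship exists)

Test statistic: t = β̂₁ / SE(β̂₁) = 1.0412 / 0.2638 = 3.9469

The p-value (0.0007) is the probability, under H₀, of a t-statistic at least as extreme as |t| = 3.9469 (two-sided, df = n − 2 = 21).

Decision rule: reject H₀ if p-value < α.
p-value = 0.0007 < α = 0.05 → reject H₀.

Conclusion: the linear association between x and y is significant at the 5% level.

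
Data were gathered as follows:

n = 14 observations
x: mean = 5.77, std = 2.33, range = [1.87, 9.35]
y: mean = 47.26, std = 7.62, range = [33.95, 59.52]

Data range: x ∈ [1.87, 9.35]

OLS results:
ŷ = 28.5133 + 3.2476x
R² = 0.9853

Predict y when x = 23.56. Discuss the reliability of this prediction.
ŷ = 105.0268 (extrapolation — x = 23.56 lies outside [1.87, 9.35], so reliability is low).

Prediction calculation:
ŷ = 28.5133 + 3.2476 × 23.56
ŷ = 105.0268

Reliability:
- Data range: x ∈ [1.87, 9.35]
- Prediction point: x = 23.56 is 14.21 units above the observed range → this is EXTRAPOLATION, not interpolation

Why that matters here:
- The standard error of prediction grows with (x − x̄)², and x = 23.56 is far from x̄ = 5.77
- R² describes fit only over the sampled x values; it says nothing about behaviour beyond them
- Real relationships often flatten, saturate, or turn nonlinear at extremes

Report the number if required, but flag clearly that it is an extrapolation.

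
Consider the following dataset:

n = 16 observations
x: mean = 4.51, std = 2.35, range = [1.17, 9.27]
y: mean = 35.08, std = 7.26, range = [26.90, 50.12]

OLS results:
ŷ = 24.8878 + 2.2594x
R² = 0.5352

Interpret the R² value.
R² = 0.5352 means 53.52% of the variation in y is explained by the linear relationship with x. This indicates a moderate fit.

R² = 1 − SS_res/SS_tot compares the residual scatter to the total scatter of y about its mean.

Here R² = 0.5352:
- Explained: 53.52% of the variation in y
- Unexplained (residual): 100% − 53.52% = 46.48%
- Rule of thumb (below 0.3 weak; 0.3 to below 0.7 moderate; 0.7 and above strong) → moderate

Note: R² never decreases when predictors are added, so it should not be used alone to compare models of different size.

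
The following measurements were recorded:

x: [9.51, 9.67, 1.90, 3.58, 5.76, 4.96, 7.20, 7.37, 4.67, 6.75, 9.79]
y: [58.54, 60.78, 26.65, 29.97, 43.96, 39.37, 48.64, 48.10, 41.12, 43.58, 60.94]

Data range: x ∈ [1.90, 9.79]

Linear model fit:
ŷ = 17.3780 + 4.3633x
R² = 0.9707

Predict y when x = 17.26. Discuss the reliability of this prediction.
The equation gives ŷ = 92.6886; however x = 17.26 is 7.47 units above the observed range, so this extrapolated value should not be trusted.

Prediction calculation:
ŷ = 17.3780 + 4.3633 × 17.26
ŷ = 92.6886

Reliability:
- Data range: x ∈ [1.90, 9.79]
- Prediction point: x = 17.26 is 7.47 units above the observed range → this is EXTRAPOLATION, not interpolation

Why that matters here:
- There are no observations near this x to validate the fitted line there
- The standard error of prediction grows with (x − x̄)², and x = 17.26 is far from x̄ = 6.47
- R² describes fit only over the sampled x values; it says nothing about behaviour beyond them

A defensible statement: 'if the linear trend continued to x = 17.26, y would be about 92.6886' — the premise is untested.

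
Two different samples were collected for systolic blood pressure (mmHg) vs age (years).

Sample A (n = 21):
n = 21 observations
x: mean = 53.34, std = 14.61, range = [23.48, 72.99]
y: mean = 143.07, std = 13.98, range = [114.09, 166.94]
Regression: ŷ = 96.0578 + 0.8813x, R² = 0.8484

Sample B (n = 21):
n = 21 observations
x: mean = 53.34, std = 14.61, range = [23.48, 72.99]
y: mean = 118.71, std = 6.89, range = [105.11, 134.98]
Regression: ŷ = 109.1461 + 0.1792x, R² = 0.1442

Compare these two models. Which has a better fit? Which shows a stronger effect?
Model A has the better fit (R² = 0.8484 vs 0.1442). Model A shows the stronger effect (|β₁| = 0.8813 vs 0.1792).

Model Comparison:

Which explains more variance? (R²)
- Model A: R² = 0.8484 → 84.84% of variance in blood pressure explained
- Model B: R² = 0.1442 → 14.42% of variance in blood pressure explained
- 0.8484 > 0.1442 → Model A has the better fit

Strength of effect — compare |β₁|:
- Model A: β₁ = 0.8813 → predicted blood pressure rises 0.8813 mmHg per additional year of age
- Model B: β₁ = 0.1792 → predicted blood pressure rises 0.1792 mmHg per additional year of age
- |0.8813| > |0.1792| → Model A shows the stronger marginal effect

Notes:
- The two samples could reflect different populations, time periods, or measurement quality.
- A better fit (higher R²) doesn't necessarily mean a more important relationship.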